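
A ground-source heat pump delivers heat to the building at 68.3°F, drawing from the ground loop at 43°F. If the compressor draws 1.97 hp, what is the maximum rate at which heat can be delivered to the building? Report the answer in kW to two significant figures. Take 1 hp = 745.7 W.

In absolute terms T_C = 279.26 K and T_H = 293.32 K, so ΔT = 14.06 K.
COP_Carnot = T_H/ΔT = 293.32/14.06 = 20.87.
Q̇_max = COP_Carnot × Ẇ = 20.87 × 1.970 hp = 41.11 hp = 30.66 kW.

31 kW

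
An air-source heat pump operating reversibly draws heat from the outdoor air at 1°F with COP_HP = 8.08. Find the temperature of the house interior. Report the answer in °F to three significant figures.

66.1 °F

COP_HP = T_H/(T_H − T_C) rearranges to T_H = COP·T_C/(COP − 1).
With T_C = 255.93 K, T_H = 8.08 × 255.93/7.080 = 292.08 K.
Converting, 292.08 K = 66.07°F.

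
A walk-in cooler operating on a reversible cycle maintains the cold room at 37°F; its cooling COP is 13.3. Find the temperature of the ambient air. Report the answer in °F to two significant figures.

74 °F

COP_R = T_C/(T_H − T_C) gives T_H − T_C = T_C/COP.
With T_C = 275.93 K, T_H = 275.93 × (1 + 1/13.3) = 296.67 K.
Converting, 296.67 K = 74.34°F.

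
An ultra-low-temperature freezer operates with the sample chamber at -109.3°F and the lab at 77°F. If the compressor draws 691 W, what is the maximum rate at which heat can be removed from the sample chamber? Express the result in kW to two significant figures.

In absolute terms T_C = 194.65 K and T_H = 298.15 K, so ΔT = 103.5 K.
COP_Carnot = T_C/ΔT = 194.65/103.5 = 1.881.
Q̇_max = COP_Carnot × Ẇ = 1.881 × 691.0 W = 1300 W = 1.300 kW.

1.3 kW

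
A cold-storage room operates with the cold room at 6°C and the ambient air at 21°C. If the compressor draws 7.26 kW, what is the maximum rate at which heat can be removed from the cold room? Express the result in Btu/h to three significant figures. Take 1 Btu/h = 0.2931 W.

In absolute terms T_C = 279.15 K and T_H = 294.15 K, so ΔT = 15.00 K.
COP_Carnot = T_C/ΔT = 279.15/15.00 = 18.61.
Q̇_max = COP_Carnot × Ẇ = 18.61 × 7.260 kW = 135.1 kW = 461000 Btu/h.

461000 Btu/h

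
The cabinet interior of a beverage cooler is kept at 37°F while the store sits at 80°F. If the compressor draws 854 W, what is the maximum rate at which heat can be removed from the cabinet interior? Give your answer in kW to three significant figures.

In absolute terms T_C = 275.93 K and T_H = 299.82 K, so ΔT = 23.89 K.
COP_Carnot = T_C/ΔT = 275.93/23.89 = 11.55.
Q̇_max = COP_Carnot × Ẇ = 11.55 × 854.0 W = 9864 W = 9.864 kW.

9.86 kW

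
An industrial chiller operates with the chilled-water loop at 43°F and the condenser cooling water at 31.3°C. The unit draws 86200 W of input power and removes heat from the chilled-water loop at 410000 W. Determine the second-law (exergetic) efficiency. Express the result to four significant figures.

0.4290

COP_actual = Q̇_C/Ẇ = 410000/86200 = 4.756.
In absolute terms T_C = 279.26 K and T_H = 304.45 K, so ΔT = 25.19 K.
COP_Carnot = T_C/ΔT = 279.26/25.19 = 11.09.
η_II = COP_actual/COP_Carnot = 4.756/11.09 = 0.4290.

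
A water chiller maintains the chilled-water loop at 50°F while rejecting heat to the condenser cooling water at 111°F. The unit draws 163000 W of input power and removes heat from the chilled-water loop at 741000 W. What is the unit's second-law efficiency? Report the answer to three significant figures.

0.544

COP_actual = Q̇_C/Ẇ = 741000/163000 = 4.546.
In absolute terms T_C = 283.15 K and T_H = 317.04 K, so ΔT = 33.89 K.
COP_Carnot = T_C/ΔT = 283.15/33.89 = 8.355.
η_II = COP_actual/COP_Carnot = 4.546/8.355 = 0.5441.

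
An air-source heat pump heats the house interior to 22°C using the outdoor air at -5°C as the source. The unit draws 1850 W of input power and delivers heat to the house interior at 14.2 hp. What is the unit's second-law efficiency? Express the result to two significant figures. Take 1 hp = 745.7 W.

Converting, Q̇_H = 14.20 hp = 10590 W, so COP_actual = Q̇_H/Ẇ = 10590/1850 = 5.724.
In absolute terms T_C = 268.15 K and T_H = 295.15 K, so ΔT = 27.00 K.
COP_Carnot = T_H/ΔT = 295.15/27.00 = 10.93.
η_II = COP_actual/COP_Carnot = 5.724/10.93 = 0.5236.

0.52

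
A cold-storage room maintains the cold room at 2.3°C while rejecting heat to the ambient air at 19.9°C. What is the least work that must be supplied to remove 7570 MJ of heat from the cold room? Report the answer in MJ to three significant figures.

484 MJ

In absolute terms T_C = 275.45 K and T_H = 293.05 K, so ΔT = 17.60 K.
The reversible limit is COP_R = T_C/ΔT = 15.65, so W_min = Q_C/COP = Q_C·ΔT/T_C.
W_min = 7570 × 17.60/275.45 = 483.7 MJ.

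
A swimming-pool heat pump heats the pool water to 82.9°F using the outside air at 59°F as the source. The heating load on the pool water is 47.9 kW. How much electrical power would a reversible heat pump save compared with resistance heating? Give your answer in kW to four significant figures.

45.79 kW

In absolute terms T_C = 288.15 K and T_H = 301.43 K, so ΔT = 13.28 K.
COP_Carnot = T_H/ΔT = 301.43/13.28 = 22.70.
Resistance heating needs Ẇ_res = Q̇_H = 47.90 kW; the reversible heat pump needs only Ẇ_hp = Q̇_H/COP = 2.110 kW.
Saving = 47.90 − 2.110 = 45.79 kW.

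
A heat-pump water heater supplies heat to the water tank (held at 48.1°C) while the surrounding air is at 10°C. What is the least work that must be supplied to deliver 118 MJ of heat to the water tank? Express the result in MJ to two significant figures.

14 MJ

In absolute terms T_C = 283.15 K and T_H = 321.25 K, so ΔT = 38.10 K.
The reversible limit is COP_HP = T_H/ΔT = 8.432, so W_min = Q_H/COP = Q_H·ΔT/T_H.
W_min = 118.0 × 38.10/321.25 = 13.99 MJ.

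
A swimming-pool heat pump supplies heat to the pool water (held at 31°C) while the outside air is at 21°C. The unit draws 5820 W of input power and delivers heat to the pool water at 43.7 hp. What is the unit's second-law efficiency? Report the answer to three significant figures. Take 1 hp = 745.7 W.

0.184

Converting, Q̇_H = 43.70 hp = 32590 W, so COP_actual = Q̇_H/Ẇ = 32590/5820 = 5.599.
In absolute terms T_C = 294.15 K and T_H = 304.15 K, so ΔT = 10.00 K.
COP_Carnot = T_H/ΔT = 304.15/10.00 = 30.42.
η_II = COP_actual/COP_Carnot = 5.599/30.42 = 0.1841.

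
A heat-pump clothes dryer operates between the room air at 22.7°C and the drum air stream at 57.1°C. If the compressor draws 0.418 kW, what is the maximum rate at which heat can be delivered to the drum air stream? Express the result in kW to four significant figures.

In absolute terms T_C = 295.85 K and T_H = 330.25 K, so ΔT = 34.40 K.
COP_Carnot = T_H/ΔT = 330.25/34.40 = 9.600.
Q̇_max = COP_Carnot × Ẇ = 9.600 × 0.4180 kW = 4.013 kW.

4.013 kW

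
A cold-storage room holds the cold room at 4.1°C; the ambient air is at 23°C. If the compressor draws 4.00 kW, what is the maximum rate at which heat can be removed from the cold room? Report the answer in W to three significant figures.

58700 W

In absolute terms T_C = 277.25 K and T_H = 296.15 K, so ΔT = 18.90 K.
COP_Carnot = T_C/ΔT = 277.25/18.90 = 14.67.
Q̇_max = COP_Carnot × Ẇ = 14.67 × 4.000 kW = 58.68 kW = 58680 W.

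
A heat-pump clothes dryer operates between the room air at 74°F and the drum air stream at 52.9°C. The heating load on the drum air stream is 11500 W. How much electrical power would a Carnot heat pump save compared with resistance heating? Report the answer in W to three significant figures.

10500 W

In absolute terms T_C = 296.48 K and T_H = 326.05 K, so ΔT = 29.57 K.
COP_Carnot = T_H/ΔT = 326.05/29.57 = 11.03.
Resistance heating needs Ẇ_res = Q̇_H = 11500 W; the reversible heat pump needs only Ẇ_hp = Q̇_H/COP = 1043 W.
Saving = 11500 − 1043 = 10460 W.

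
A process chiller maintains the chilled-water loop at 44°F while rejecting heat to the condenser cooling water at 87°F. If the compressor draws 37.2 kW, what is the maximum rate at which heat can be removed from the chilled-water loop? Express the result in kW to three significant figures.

436 kW

In absolute terms T_C = 279.82 K and T_H = 303.71 K, so ΔT = 23.89 K.
COP_Carnot = T_C/ΔT = 279.82/23.89 = 11.71.
Q̇_max = COP_Carnot × Ẇ = 11.71 × 37.20 kW = 435.7 kW.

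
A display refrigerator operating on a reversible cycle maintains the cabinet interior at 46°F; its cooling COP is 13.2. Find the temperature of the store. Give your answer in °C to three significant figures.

COP_R = T_C/(T_H − T_C) gives T_H − T_C = T_C/COP.
With T_C = 280.93 K, T_H = 280.93 × (1 + 1/13.2) = 302.21 K.
Converting, 302.21 K = 29.06°C.

29.1 °C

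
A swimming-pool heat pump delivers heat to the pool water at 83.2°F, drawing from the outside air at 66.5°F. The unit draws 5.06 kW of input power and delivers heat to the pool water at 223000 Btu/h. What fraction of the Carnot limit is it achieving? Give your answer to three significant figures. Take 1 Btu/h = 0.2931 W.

Converting, Q̇_H = 223000 Btu/h = 65.36 kW, so COP_actual = Q̇_H/Ẇ = 65.36/5.060 = 12.92.
In absolute terms T_C = 292.32 K and T_H = 301.59 K, so ΔT = 9.278 K.
COP_Carnot = T_H/ΔT = 301.59/9.278 = 32.51.
η_II = COP_actual/COP_Carnot = 12.92/32.51 = 0.3974.

0.397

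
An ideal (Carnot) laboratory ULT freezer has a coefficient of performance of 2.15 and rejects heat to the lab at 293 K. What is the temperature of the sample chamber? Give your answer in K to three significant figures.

For a Carnot refrigerator COP_R = T_C/(T_H − T_C), so T_C = COP·T_H/(1 + COP).
With T_H = 293.00 K, T_C = 2.15 × 293.00/3.150 = 199.98 K.

200 K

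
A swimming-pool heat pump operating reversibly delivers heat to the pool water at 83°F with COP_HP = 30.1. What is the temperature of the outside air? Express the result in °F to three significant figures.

65.0 °F

COP_HP = T_H/(T_H − T_C) gives T_H − T_C = T_H/COP.
With T_H = 301.48 K, T_C = 301.48 × (1 − 1/30.1) = 291.47 K.
Converting, 291.47 K = 64.97°F.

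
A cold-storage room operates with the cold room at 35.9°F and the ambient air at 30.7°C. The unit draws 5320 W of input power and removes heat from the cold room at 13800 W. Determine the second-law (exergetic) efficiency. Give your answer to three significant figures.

0.269

COP_actual = Q̇_C/Ẇ = 13800/5320 = 2.594.
In absolute terms T_C = 275.32 K and T_H = 303.85 K, so ΔT = 28.53 K.
COP_Carnot = T_C/ΔT = 275.32/28.53 = 9.649.
η_II = COP_actual/COP_Carnot = 2.594/9.649 = 0.2688.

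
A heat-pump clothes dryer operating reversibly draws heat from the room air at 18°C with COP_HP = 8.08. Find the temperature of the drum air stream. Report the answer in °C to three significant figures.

COP_HP = T_H/(T_H − T_C) rearranges to T_H = COP·T_C/(COP − 1).
With T_C = 291.15 K, T_H = 8.08 × 291.15/7.080 = 332.27 K.
Converting, 332.27 K = 59.12°C.

59.1 °C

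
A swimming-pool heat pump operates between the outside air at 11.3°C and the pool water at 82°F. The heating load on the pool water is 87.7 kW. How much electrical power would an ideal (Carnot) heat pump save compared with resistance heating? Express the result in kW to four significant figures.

82.90 kW

In absolute terms T_C = 284.45 K and T_H = 300.93 K, so ΔT = 16.48 K.
COP_Carnot = T_H/ΔT = 300.93/16.48 = 18.26.
Resistance heating needs Ẇ_res = Q̇_H = 87.70 kW; the reversible heat pump needs only Ẇ_hp = Q̇_H/COP = 4.802 kW.
Saving = 87.70 − 4.802 = 82.90 kW.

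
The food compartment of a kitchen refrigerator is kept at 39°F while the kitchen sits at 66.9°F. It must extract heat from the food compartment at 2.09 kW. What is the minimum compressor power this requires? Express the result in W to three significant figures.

In absolute terms T_C = 277.04 K and T_H = 292.54 K, so ΔT = 15.50 K.
COP_Carnot = T_C/ΔT = 277.04/15.50 = 17.87.
Ẇ_min = Q̇/COP_Carnot = 2.090/17.87 = 0.1169 kW = 116.9 W.

117 W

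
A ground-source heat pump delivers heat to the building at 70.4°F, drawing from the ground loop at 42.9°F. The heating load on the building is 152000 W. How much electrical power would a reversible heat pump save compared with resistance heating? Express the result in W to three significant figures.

In absolute terms T_C = 279.21 K and T_H = 294.48 K, so ΔT = 15.28 K.
COP_Carnot = T_H/ΔT = 294.48/15.28 = 19.28.
Resistance heating needs Ẇ_res = Q̇_H = 152000 W; the reversible heat pump needs only Ẇ_hp = Q̇_H/COP = 7886 W.
Saving = 152000 − 7886 = 144100 W.

144000 W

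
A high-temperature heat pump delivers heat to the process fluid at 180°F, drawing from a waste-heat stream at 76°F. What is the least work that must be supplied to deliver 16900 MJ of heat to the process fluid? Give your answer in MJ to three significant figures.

2750 MJ

In absolute terms T_C = 297.59 K and T_H = 355.37 K, so ΔT = 57.78 K.
The reversible limit is COP_HP = T_H/ΔT = 6.151, so W_min = Q_H/COP = Q_H·ΔT/T_H.
W_min = 16900 × 57.78/355.37 = 2748 MJ.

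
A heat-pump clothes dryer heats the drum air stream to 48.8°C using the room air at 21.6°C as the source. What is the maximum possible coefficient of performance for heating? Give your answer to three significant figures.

11.8

In absolute terms T_C = 294.75 K and T_H = 321.95 K, so ΔT = 27.20 K.
For a reversible cycle, COP_Carnot = T_H/ΔT = 321.95/27.20 = 11.84.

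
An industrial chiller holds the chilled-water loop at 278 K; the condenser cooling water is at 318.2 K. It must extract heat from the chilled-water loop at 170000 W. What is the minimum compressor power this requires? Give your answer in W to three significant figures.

24600 W

The reservoir spacing is ΔT = 318.2 − 278 = 40.20 K.
COP_Carnot = T_C/ΔT = 278.00/40.20 = 6.915.
Ẇ_min = Q̇/COP_Carnot = 170000/6.915 = 24580 W.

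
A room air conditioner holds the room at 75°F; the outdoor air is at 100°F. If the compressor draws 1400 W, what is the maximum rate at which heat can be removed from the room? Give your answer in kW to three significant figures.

29.9 kW

In absolute terms T_C = 297.04 K and T_H = 310.93 K, so ΔT = 13.89 K.
COP_Carnot = T_C/ΔT = 297.04/13.89 = 21.39.
Q̇_max = COP_Carnot × Ẇ = 21.39 × 1400 W = 29940 W = 29.94 kW.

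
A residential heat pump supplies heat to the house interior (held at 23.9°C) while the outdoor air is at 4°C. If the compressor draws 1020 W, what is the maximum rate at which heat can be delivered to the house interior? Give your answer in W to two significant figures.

15000 W

In absolute terms T_C = 277.15 K and T_H = 297.05 K, so ΔT = 19.90 K.
COP_Carnot = T_H/ΔT = 297.05/19.90 = 14.93.
Q̇_max = COP_Carnot × Ẇ = 14.93 × 1020 W = 15230 W.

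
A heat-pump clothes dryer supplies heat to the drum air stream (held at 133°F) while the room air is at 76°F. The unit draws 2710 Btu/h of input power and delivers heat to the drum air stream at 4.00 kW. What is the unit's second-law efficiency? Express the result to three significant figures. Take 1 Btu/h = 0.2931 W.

0.484

Converting, Q̇_H = 4.000 kW = 13650 Btu/h, so COP_actual = Q̇_H/Ẇ = 13650/2710 = 5.036.
In absolute terms T_C = 297.59 K and T_H = 329.26 K, so ΔT = 31.67 K.
COP_Carnot = T_H/ΔT = 329.26/31.67 = 10.40.
η_II = COP_actual/COP_Carnot = 5.036/10.40 = 0.4843.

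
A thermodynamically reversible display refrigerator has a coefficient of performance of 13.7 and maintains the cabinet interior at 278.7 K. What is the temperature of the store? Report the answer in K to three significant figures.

299 K

COP_R = T_C/(T_H − T_C) gives T_H − T_C = T_C/COP.
With T_C = 278.70 K, T_H = 278.70 × (1 + 1/13.7) = 299.04 K.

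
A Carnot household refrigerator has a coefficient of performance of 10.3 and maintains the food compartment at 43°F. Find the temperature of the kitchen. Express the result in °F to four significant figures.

COP_R = T_C/(T_H − T_C) gives T_H − T_C = T_C/COP.
With T_C = 279.26 K, T_H = 279.26 × (1 + 1/10.3) = 306.37 K.
Converting, 306.37 K = 91.80°F.

91.80 °F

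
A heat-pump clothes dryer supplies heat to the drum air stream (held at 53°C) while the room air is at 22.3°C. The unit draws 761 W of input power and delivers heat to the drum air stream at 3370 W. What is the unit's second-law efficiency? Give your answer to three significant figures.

COP_actual = Q̇_H/Ẇ = 3370/761.0 = 4.428.
In absolute terms T_C = 295.45 K and T_H = 326.15 K, so ΔT = 30.70 K.
COP_Carnot = T_H/ΔT = 326.15/30.70 = 10.62.
η_II = COP_actual/COP_Carnot = 4.428/10.62 = 0.4168.

0.417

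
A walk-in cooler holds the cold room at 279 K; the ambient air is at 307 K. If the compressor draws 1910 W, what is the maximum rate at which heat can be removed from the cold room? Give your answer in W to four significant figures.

The reservoir spacing is ΔT = 307 − 279 = 28.00 K.
COP_Carnot = T_C/ΔT = 279.00/28.00 = 9.964.
Q̇_max = COP_Carnot × Ẇ = 9.964 × 1910 W = 19030 W.

19030 W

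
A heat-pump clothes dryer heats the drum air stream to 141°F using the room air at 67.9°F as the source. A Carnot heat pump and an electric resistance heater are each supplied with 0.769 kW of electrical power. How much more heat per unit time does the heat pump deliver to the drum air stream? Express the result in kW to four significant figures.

In absolute terms T_C = 293.09 K and T_H = 333.71 K, so ΔT = 40.61 K.
COP_Carnot = T_H/ΔT = 333.71/40.61 = 8.217.
The heat pump delivers Q̇_H = COP × Ẇ = 6.319 kW; the resistance heater delivers Ẇ = 0.7690 kW.
Extra = (COP − 1)·Ẇ = 5.550 kW.

5.550 kW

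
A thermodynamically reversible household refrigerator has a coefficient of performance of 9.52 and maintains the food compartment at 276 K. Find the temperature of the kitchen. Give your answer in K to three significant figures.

305 K

COP_R = T_C/(T_H − T_C) gives T_H − T_C = T_C/COP.
With T_C = 276.00 K, T_H = 276.00 × (1 + 1/9.52) = 304.99 K.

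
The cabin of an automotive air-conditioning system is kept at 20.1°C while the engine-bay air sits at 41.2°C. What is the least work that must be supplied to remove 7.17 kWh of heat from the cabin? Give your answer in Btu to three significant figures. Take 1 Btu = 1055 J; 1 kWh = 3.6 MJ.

1760 Btu

In absolute terms T_C = 293.25 K and T_H = 314.35 K, so ΔT = 21.10 K.
The reversible limit is COP_R = T_C/ΔT = 13.90, so W_min = Q_C/COP = Q_C·ΔT/T_C.
W_min = 7.170 × 21.10/293.25 = 0.5159 kWh = 1760 Btu.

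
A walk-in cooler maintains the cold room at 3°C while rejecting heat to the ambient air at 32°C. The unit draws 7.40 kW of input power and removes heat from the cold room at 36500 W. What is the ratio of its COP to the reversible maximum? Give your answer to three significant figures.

0.518

Converting, Q̇_C = 36500 W = 36.50 kW, so COP_actual = Q̇_C/Ẇ = 36.50/7.400 = 4.932.
In absolute terms T_C = 276.15 K and T_H = 305.15 K, so ΔT = 29.00 K.
COP_Carnot = T_C/ΔT = 276.15/29.00 = 9.522.
η_II = COP_actual/COP_Carnot = 4.932/9.522 = 0.5180.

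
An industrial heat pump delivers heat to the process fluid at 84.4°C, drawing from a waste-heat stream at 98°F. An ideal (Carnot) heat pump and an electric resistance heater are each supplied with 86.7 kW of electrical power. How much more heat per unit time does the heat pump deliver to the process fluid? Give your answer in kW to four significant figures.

562.7 kW

In absolute terms T_C = 309.82 K and T_H = 357.55 K, so ΔT = 47.73 K.
COP_Carnot = T_H/ΔT = 357.55/47.73 = 7.491.
The heat pump delivers Q̇_H = COP × Ẇ = 649.4 kW; the resistance heater delivers Ẇ = 86.70 kW.
Extra = (COP − 1)·Ẇ = 562.7 kW.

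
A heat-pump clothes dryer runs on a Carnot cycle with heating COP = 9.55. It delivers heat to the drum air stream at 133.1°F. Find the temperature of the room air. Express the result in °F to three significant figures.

COP_HP = T_H/(T_H − T_C) gives T_H − T_C = T_H/COP.
With T_H = 329.32 K, T_C = 329.32 × (1 − 1/9.55) = 294.83 K.
Converting, 294.83 K = 71.03°F.

71.0 °F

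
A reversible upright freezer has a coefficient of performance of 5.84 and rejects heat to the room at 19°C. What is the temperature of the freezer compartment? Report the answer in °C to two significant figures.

-24 °C

For a Carnot refrigerator COP_R = T_C/(T_H − T_C), so T_C = COP·T_H/(1 + COP).
With T_H = 292.15 K, T_C = 5.84 × 292.15/6.840 = 249.44 K.
Converting, 249.44 K = -23.71°C.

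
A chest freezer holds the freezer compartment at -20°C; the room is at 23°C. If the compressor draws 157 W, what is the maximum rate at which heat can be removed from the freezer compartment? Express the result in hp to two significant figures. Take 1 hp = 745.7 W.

In absolute terms T_C = 253.15 K and T_H = 296.15 K, so ΔT = 43.00 K.
COP_Carnot = T_C/ΔT = 253.15/43.00 = 5.887.
Q̇_max = COP_Carnot × Ẇ = 5.887 × 157.0 W = 924.3 W = 1.239 hp.

1.2 hp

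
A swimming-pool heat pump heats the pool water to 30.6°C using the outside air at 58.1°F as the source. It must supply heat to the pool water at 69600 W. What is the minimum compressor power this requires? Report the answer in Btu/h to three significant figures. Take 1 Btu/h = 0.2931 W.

In absolute terms T_C = 287.65 K and T_H = 303.75 K, so ΔT = 16.10 K.
COP_Carnot = T_H/ΔT = 303.75/16.10 = 18.87.
Ẇ_min = Q̇/COP_Carnot = 69600/18.87 = 3689 W = 12590 Btu/h.

12600 Btu/h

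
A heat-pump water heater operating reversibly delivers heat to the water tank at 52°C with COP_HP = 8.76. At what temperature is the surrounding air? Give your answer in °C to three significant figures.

COP_HP = T_H/(T_H − T_C) gives T_H − T_C = T_H/COP.
With T_H = 325.15 K, T_C = 325.15 × (1 − 1/8.76) = 288.03 K.
Converting, 288.03 K = 14.88°C.

14.9 °C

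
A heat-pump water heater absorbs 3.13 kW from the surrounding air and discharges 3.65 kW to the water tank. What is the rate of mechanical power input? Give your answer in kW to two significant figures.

For a cyclic device the first law requires Q̇_H = Q̇_C + Ẇ.
Ẇ = Q̇_H − Q̇_C = 0.5200 kW.

0.52 kW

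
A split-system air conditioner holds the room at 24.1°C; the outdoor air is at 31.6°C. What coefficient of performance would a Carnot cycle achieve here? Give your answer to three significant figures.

39.6

In absolute terms T_C = 297.25 K and T_H = 304.75 K, so ΔT = 7.500 K.
For a reversible cycle, COP_Carnot = T_C/ΔT = 297.25/7.500 = 39.63.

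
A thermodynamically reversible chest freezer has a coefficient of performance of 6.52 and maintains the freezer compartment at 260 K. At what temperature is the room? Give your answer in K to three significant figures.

300 K

COP_R = T_C/(T_H − T_C) gives T_H − T_C = T_C/COP.
With T_C = 260.00 K, T_H = 260.00 × (1 + 1/6.52) = 299.88 K.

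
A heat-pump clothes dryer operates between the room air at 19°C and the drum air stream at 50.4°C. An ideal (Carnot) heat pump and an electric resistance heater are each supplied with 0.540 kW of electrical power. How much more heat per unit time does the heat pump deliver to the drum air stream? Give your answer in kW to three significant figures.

5.02 kW

In absolute terms T_C = 292.15 K and T_H = 323.55 K, so ΔT = 31.40 K.
COP_Carnot = T_H/ΔT = 323.55/31.40 = 10.30.
The heat pump delivers Q̇_H = COP × Ẇ = 5.564 kW; the resistance heater delivers Ẇ = 0.5400 kW.
Extra = (COP − 1)·Ẇ = 5.024 kW.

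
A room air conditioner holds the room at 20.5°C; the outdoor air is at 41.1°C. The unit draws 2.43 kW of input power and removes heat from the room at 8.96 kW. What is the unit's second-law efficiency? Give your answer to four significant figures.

0.2587

COP_actual = Q̇_C/Ẇ = 8.960/2.430 = 3.687.
In absolute terms T_C = 293.65 K and T_H = 314.25 K, so ΔT = 20.60 K.
COP_Carnot = T_C/ΔT = 293.65/20.60 = 14.25.
η_II = COP_actual/COP_Carnot = 3.687/14.25 = 0.2587.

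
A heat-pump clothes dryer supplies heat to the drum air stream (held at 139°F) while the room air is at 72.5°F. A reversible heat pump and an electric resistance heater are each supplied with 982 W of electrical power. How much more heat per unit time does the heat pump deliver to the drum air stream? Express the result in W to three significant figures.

7860 W

In absolute terms T_C = 295.65 K and T_H = 332.59 K, so ΔT = 36.94 K.
COP_Carnot = T_H/ΔT = 332.59/36.94 = 9.003.
The heat pump delivers Q̇_H = COP × Ẇ = 8841 W; the resistance heater delivers Ẇ = 982.0 W.
Extra = (COP − 1)·Ẇ = 7859 W.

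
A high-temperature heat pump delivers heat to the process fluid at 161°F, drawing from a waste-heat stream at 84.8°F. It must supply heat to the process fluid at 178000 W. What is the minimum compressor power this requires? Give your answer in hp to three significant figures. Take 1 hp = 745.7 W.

In absolute terms T_C = 302.48 K and T_H = 344.82 K, so ΔT = 42.33 K.
COP_Carnot = T_H/ΔT = 344.82/42.33 = 8.145.
Ẇ_min = Q̇/COP_Carnot = 178000/8.145 = 21850 W = 29.31 hp.

29.3 hp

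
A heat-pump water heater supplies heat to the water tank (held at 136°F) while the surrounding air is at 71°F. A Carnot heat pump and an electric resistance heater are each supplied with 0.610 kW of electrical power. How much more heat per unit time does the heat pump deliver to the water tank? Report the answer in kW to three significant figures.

4.98 kW

In absolute terms T_C = 294.82 K and T_H = 330.93 K, so ΔT = 36.11 K.
COP_Carnot = T_H/ΔT = 330.93/36.11 = 9.164.
The heat pump delivers Q̇_H = COP × Ẇ = 5.590 kW; the resistance heater delivers Ẇ = 0.6100 kW.
Extra = (COP − 1)·Ẇ = 4.980 kW.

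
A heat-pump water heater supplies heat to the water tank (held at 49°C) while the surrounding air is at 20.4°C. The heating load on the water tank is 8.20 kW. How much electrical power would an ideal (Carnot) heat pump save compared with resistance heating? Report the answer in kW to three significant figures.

7.47 kW

In absolute terms T_C = 293.55 K and T_H = 322.15 K, so ΔT = 28.60 K.
COP_Carnot = T_H/ΔT = 322.15/28.60 = 11.26.
Resistance heating needs Ẇ_res = Q̇_H = 8.200 kW; the reversible heat pump needs only Ẇ_hp = Q̇_H/COP = 0.7280 kW.
Saving = 8.200 − 0.7280 = 7.472 kW.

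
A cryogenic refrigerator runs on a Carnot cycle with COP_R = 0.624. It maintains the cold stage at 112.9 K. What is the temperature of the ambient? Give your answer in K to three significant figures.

COP_R = T_C/(T_H − T_C) gives T_H − T_C = T_C/COP.
With T_C = 112.90 K, T_H = 112.90 × (1 + 1/0.624) = 293.83 K.

294 K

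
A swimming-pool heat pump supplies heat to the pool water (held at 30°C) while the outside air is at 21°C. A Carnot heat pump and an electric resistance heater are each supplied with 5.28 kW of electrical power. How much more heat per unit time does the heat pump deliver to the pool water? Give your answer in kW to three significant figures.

173 kW

In absolute terms T_C = 294.15 K and T_H = 303.15 K, so ΔT = 9.000 K.
COP_Carnot = T_H/ΔT = 303.15/9.000 = 33.68.
The heat pump delivers Q̇_H = COP × Ẇ = 177.8 kW; the resistance heater delivers Ẇ = 5.280 kW.
Extra = (COP − 1)·Ẇ = 172.6 kW.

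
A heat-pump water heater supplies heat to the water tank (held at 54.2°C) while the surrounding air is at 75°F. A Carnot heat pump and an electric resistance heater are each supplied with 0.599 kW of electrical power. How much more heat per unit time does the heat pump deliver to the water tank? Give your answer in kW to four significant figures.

5.870 kW

In absolute terms T_C = 297.04 K and T_H = 327.35 K, so ΔT = 30.31 K.
COP_Carnot = T_H/ΔT = 327.35/30.31 = 10.80.
The heat pump delivers Q̇_H = COP × Ẇ = 6.469 kW; the resistance heater delivers Ẇ = 0.5990 kW.
Extra = (COP − 1)·Ẇ = 5.870 kW.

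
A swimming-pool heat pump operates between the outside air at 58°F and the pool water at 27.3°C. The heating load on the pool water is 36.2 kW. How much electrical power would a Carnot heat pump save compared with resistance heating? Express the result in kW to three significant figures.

In absolute terms T_C = 287.59 K and T_H = 300.45 K, so ΔT = 12.86 K.
COP_Carnot = T_H/ΔT = 300.45/12.86 = 23.37.
Resistance heating needs Ẇ_res = Q̇_H = 36.20 kW; the reversible heat pump needs only Ẇ_hp = Q̇_H/COP = 1.549 kW.
Saving = 36.20 − 1.549 = 34.65 kW.

34.7 kW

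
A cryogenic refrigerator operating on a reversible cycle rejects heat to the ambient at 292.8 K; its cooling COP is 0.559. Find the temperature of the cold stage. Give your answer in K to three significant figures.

For a Carnot refrigerator COP_R = T_C/(T_H − T_C), so T_C = COP·T_H/(1 + COP).
With T_H = 292.80 K, T_C = 0.559 × 292.80/1.559 = 104.99 K.

105 K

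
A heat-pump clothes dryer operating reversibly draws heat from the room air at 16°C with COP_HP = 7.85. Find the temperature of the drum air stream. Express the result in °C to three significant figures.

58.2 °C

COP_HP = T_H/(T_H − T_C) rearranges to T_H = COP·T_C/(COP − 1).
With T_C = 289.15 K, T_H = 7.85 × 289.15/6.850 = 331.36 K.
Converting, 331.36 K = 58.21°C.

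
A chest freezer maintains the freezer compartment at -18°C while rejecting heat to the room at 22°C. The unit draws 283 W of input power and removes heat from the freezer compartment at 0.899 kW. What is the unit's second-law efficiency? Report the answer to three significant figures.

Converting, Q̇_C = 0.8990 kW = 899.0 W, so COP_actual = Q̇_C/Ẇ = 899.0/283.0 = 3.177.
In absolute terms T_C = 255.15 K and T_H = 295.15 K, so ΔT = 40.00 K.
COP_Carnot = T_C/ΔT = 255.15/40.00 = 6.379.
η_II = COP_actual/COP_Carnot = 3.177/6.379 = 0.4980.

0.498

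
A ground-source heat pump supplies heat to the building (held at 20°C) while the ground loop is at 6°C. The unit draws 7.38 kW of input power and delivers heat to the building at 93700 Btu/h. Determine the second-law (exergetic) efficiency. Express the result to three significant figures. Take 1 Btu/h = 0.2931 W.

0.178

Converting, Q̇_H = 93700 Btu/h = 27.46 kW, so COP_actual = Q̇_H/Ẇ = 27.46/7.380 = 3.721.
In absolute terms T_C = 279.15 K and T_H = 293.15 K, so ΔT = 14.00 K.
COP_Carnot = T_H/ΔT = 293.15/14.00 = 20.94.
η_II = COP_actual/COP_Carnot = 3.721/20.94 = 0.1777.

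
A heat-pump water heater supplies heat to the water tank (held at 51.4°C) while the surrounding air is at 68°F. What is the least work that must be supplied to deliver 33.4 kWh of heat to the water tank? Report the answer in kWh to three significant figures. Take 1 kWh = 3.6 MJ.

In absolute terms T_C = 293.15 K and T_H = 324.55 K, so ΔT = 31.40 K.
The reversible limit is COP_HP = T_H/ΔT = 10.34, so W_min = Q_H/COP = Q_H·ΔT/T_H.
W_min = 33.40 × 31.40/324.55 = 3.231 kWh.

3.23 kWh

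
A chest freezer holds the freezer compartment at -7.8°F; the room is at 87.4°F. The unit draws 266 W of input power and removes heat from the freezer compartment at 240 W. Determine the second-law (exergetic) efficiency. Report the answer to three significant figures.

0.190

COP_actual = Q̇_C/Ẇ = 240.0/266.0 = 0.9023.
In absolute terms T_C = 251.04 K and T_H = 303.93 K, so ΔT = 52.89 K.
COP_Carnot = T_C/ΔT = 251.04/52.89 = 4.747.
η_II = COP_actual/COP_Carnot = 0.9023/4.747 = 0.1901.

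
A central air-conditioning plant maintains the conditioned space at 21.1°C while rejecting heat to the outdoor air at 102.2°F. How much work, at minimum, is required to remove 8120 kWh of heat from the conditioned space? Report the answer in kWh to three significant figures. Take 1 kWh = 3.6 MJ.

494 kWh

In absolute terms T_C = 294.25 K and T_H = 312.15 K, so ΔT = 17.90 K.
The reversible limit is COP_R = T_C/ΔT = 16.44, so W_min = Q_C/COP = Q_C·ΔT/T_C.
W_min = 8120 × 17.90/294.25 = 494.0 kWh.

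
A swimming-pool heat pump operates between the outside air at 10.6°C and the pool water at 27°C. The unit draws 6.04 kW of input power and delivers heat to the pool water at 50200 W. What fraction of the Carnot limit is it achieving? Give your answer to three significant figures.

Converting, Q̇_H = 50200 W = 50.20 kW, so COP_actual = Q̇_H/Ẇ = 50.20/6.040 = 8.311.
In absolute terms T_C = 283.75 K and T_H = 300.15 K, so ΔT = 16.40 K.
COP_Carnot = T_H/ΔT = 300.15/16.40 = 18.30.
η_II = COP_actual/COP_Carnot = 8.311/18.30 = 0.4541.

0.454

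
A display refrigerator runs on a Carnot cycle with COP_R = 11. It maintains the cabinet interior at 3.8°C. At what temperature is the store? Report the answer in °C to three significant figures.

COP_R = T_C/(T_H − T_C) gives T_H − T_C = T_C/COP.
With T_C = 276.95 K, T_H = 276.95 × (1 + 1/11) = 302.13 K.
Converting, 302.13 K = 28.98°C.

29.0 °C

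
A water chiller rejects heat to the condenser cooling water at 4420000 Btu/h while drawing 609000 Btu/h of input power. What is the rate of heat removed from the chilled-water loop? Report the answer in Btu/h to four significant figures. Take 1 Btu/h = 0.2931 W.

3811000 Btu/h

For a cyclic device the first law requires Q̇_H = Q̇_C + Ẇ.
Q̇_C = Q̇_H − Ẇ = 3811000 Btu/h.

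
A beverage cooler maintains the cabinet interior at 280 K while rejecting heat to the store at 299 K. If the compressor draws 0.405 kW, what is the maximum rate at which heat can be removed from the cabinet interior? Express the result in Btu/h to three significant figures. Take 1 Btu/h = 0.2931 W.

20400 Btu/h

The reservoir spacing is ΔT = 299 − 280 = 19.00 K.
COP_Carnot = T_C/ΔT = 280.00/19.00 = 14.74.
Q̇_max = COP_Carnot × Ẇ = 14.74 × 0.4050 kW = 5.968 kW = 20360 Btu/h.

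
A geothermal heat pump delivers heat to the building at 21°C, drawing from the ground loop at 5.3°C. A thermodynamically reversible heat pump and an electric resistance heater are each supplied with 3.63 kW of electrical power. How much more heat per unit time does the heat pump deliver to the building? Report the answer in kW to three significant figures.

64.4 kW

In absolute terms T_C = 278.45 K and T_H = 294.15 K, so ΔT = 15.70 K.
COP_Carnot = T_H/ΔT = 294.15/15.70 = 18.74.
The heat pump delivers Q̇_H = COP × Ẇ = 68.01 kW; the resistance heater delivers Ẇ = 3.630 kW.
Extra = (COP − 1)·Ẇ = 64.38 kW.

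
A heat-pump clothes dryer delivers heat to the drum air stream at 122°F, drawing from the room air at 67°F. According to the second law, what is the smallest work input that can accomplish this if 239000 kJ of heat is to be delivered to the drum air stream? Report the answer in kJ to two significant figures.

23000 kJ

In absolute terms T_C = 292.59 K and T_H = 323.15 K, so ΔT = 30.56 K.
The reversible limit is COP_HP = T_H/ΔT = 10.58, so W_min = Q_H/COP = Q_H·ΔT/T_H.
W_min = 239000 × 30.56/323.15 = 22600 kJ.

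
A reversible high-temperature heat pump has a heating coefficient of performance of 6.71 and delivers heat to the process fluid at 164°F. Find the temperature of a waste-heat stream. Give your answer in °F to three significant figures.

71.1 °F

COP_HP = T_H/(T_H − T_C) gives T_H − T_C = T_H/COP.
With T_H = 346.48 K, T_C = 346.48 × (1 − 1/6.71) = 294.85 K.
Converting, 294.85 K = 71.05°F.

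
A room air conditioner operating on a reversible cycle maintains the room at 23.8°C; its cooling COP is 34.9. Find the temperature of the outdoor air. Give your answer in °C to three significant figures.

COP_R = T_C/(T_H − T_C) gives T_H − T_C = T_C/COP.
With T_C = 296.95 K, T_H = 296.95 × (1 + 1/34.9) = 305.46 K.
Converting, 305.46 K = 32.31°C.

32.3 °C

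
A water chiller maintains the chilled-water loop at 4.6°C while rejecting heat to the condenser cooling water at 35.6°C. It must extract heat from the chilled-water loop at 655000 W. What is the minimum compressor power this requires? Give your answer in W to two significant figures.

In absolute terms T_C = 277.75 K and T_H = 308.75 K, so ΔT = 31.00 K.
COP_Carnot = T_C/ΔT = 277.75/31.00 = 8.960.
Ẇ_min = Q̇/COP_Carnot = 655000/8.960 = 73110 W.

73000 W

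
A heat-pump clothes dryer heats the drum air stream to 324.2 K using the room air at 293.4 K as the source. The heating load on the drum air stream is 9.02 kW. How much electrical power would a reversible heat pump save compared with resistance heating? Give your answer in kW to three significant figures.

8.16 kW

The reservoir spacing is ΔT = 324.2 − 293.4 = 30.80 K.
COP_Carnot = T_H/ΔT = 324.20/30.80 = 10.53.
Resistance heating needs Ẇ_res = Q̇_H = 9.020 kW; the reversible heat pump needs only Ẇ_hp = Q̇_H/COP = 0.8569 kW.
Saving = 9.020 − 0.8569 = 8.163 kW.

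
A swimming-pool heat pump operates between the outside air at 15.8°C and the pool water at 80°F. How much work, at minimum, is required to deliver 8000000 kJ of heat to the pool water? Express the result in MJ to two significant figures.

In absolute terms T_C = 288.95 K and T_H = 299.82 K, so ΔT = 10.87 K.
The reversible limit is COP_HP = T_H/ΔT = 27.59, so W_min = Q_H/COP = Q_H·ΔT/T_H.
W_min = 8000000 × 10.87/299.82 = 290000 kJ = 290.0 MJ.

290 MJ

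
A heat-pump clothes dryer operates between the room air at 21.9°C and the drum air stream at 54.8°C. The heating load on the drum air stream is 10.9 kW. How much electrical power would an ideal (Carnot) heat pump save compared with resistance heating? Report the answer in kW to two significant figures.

In absolute terms T_C = 295.05 K and T_H = 327.95 K, so ΔT = 32.90 K.
COP_Carnot = T_H/ΔT = 327.95/32.90 = 9.968.
Resistance heating needs Ẇ_res = Q̇_H = 10.90 kW; the reversible heat pump needs only Ẇ_hp = Q̇_H/COP = 1.093 kW.
Saving = 10.90 − 1.093 = 9.807 kW.

9.8 kW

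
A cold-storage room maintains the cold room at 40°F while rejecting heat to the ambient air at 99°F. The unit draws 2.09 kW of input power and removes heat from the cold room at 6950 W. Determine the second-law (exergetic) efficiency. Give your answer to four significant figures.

0.3927

Converting, Q̇_C = 6950 W = 6.950 kW, so COP_actual = Q̇_C/Ẇ = 6.950/2.090 = 3.325.
In absolute terms T_C = 277.59 K and T_H = 310.37 K, so ΔT = 32.78 K.
COP_Carnot = T_C/ΔT = 277.59/32.78 = 8.469.
η_II = COP_actual/COP_Carnot = 3.325/8.469 = 0.3927.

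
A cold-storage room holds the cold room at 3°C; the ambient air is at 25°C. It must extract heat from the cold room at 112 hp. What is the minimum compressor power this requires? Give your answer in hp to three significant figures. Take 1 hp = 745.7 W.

In absolute terms T_C = 276.15 K and T_H = 298.15 K, so ΔT = 22.00 K.
COP_Carnot = T_C/ΔT = 276.15/22.00 = 12.55.
Ẇ_min = Q̇/COP_Carnot = 112.0/12.55 = 8.923 hp.

8.92 hp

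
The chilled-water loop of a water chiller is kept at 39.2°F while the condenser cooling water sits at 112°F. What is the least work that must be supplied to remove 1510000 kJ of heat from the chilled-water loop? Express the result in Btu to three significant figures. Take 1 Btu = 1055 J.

In absolute terms T_C = 277.15 K and T_H = 317.59 K, so ΔT = 40.44 K.
The reversible limit is COP_R = T_C/ΔT = 6.853, so W_min = Q_C/COP = Q_C·ΔT/T_C.
W_min = 1510000 × 40.44/277.15 = 220400 kJ = 208900 Btu.

209000 Btu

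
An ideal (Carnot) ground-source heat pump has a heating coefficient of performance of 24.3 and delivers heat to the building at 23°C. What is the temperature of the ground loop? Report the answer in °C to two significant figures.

11 °C

COP_HP = T_H/(T_H − T_C) gives T_H − T_C = T_H/COP.
With T_H = 296.15 K, T_C = 296.15 × (1 − 1/24.3) = 283.96 K.
Converting, 283.96 K = 10.81°C.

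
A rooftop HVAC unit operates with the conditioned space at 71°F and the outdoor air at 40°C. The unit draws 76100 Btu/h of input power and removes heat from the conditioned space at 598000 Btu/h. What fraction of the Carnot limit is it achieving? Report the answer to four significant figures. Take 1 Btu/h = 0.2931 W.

COP_actual = Q̇_C/Ẇ = 598000/76100 = 7.858.
In absolute terms T_C = 294.82 K and T_H = 313.15 K, so ΔT = 18.33 K.
COP_Carnot = T_C/ΔT = 294.82/18.33 = 16.08.
η_II = COP_actual/COP_Carnot = 7.858/16.08 = 0.4887.

0.4887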